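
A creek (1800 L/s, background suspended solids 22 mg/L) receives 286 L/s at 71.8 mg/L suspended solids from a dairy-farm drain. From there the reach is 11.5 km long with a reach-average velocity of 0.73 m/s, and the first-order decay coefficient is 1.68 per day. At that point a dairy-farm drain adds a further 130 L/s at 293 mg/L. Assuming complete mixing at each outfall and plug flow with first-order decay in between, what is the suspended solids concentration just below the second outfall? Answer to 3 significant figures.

37.2 mg/L

Conservation of mass: C = (1800·22.00 + 286.0·71.80) / 2086 = 60130/2086 = 28.83 mg/L; combined flow 2086 L/s.
Travel time t = 11.5·1000 / 0.73 = 15750 s = 4.376 h.
After decay, C = 28.83 × e^(−kt) = 28.83 × 0.7362 = 21.22 mg/L.
Second outfall: C = (2086·21.22 + 130.0·293.0)/2216 = 37.17 mg/L.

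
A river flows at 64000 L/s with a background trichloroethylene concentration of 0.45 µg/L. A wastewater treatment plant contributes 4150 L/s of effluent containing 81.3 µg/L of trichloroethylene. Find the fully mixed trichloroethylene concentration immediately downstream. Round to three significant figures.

Flow-weighted average: C = (64000·0.4500 + 4150·81.30) / 68150 = 366200/68150 = 5.373 µg/L.

5.37 µg/L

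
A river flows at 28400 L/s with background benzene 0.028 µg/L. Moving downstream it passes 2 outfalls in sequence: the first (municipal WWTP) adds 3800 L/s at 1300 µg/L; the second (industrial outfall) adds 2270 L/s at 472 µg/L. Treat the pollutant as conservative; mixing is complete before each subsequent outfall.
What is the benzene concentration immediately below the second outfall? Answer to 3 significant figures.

174 µg/L

After outfall 1: Q = 28400 + 3800 = 32200 L/s; C = (28400·0.02800 + 3800·1300)/32200 = 153.4 µg/L.
After outfall 2: Q = 32200 + 2270 = 34470 L/s; C = (32200·153.4 + 2270·472.0)/34470 = 174.4 µg/L.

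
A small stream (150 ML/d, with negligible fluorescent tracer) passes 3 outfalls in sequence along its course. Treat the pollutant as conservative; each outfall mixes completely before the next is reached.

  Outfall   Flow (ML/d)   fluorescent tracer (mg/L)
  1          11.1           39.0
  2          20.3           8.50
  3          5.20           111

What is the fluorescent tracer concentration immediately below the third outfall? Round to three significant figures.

Below outfall 1: Q → 161.1 ML/d, C = (150.0·0 + 11.10·39.00)/161.1 = 2.687 mg/L.
Below outfall 2: Q → 181.4 ML/d, C = (161.1·2.687 + 20.30·8.500)/181.4 = 3.338 mg/L.
Below outfall 3: Q → 186.6 ML/d, C = (181.4·3.338 + 5.200·111.0)/186.6 = 6.338 mg/L.

6.34 mg/L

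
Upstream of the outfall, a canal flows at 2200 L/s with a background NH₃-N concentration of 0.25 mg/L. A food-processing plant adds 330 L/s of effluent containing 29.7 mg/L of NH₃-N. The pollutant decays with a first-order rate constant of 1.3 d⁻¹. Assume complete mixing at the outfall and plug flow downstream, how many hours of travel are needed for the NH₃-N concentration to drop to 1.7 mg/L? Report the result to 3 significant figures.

Conservation of mass: C = (2200·0.2500 + 330.0·29.70) / 2530 = 10350/2530 = 4.091 mg/L.
4.091·exp(−k·t) = 1.7 → t = ln(4.091/1.7)/k = 58370 s = 16.21 h.

16.2 h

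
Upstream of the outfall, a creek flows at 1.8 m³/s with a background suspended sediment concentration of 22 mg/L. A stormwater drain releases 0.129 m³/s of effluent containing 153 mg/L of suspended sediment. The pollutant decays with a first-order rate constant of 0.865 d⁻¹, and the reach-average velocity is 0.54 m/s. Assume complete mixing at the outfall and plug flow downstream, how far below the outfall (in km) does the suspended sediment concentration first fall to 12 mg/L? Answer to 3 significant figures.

Mixed concentration C = ΣQC/ΣQ = (1.800·22.00 + 0.1290·153.0) / 1.929 = 59.34/1.929 = 30.76 mg/L.
Set 30.76·exp(−k·t) = 12 → t = ln(30.76/12)/k = 94020 s = 26.12 h.
Distance = v·t = 0.54·94020 = 50770 m = 50.77 km.

50.8 km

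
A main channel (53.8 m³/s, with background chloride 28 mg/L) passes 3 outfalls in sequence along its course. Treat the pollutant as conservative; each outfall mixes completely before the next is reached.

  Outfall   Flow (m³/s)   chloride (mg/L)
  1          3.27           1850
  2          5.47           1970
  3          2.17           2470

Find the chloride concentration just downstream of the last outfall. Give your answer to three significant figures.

Outfall 1: combined Q = 57.07 m³/s; C = (53.80·28.00 + 3.270·1850)/57.07 = 132.4 mg/L.
Outfall 2: combined Q = 62.54 m³/s; C = (57.07·132.4 + 5.470·1970)/62.54 = 293.1 mg/L.
Outfall 3: combined Q = 64.71 m³/s; C = (62.54·293.1 + 2.170·2470)/64.71 = 366.1 mg/L.

366 mg/L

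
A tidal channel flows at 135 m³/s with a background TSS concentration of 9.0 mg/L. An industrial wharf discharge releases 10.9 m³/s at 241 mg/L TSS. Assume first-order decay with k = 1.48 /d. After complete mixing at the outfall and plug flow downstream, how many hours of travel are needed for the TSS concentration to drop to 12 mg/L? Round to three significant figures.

12.7 h

Conservation of mass: C = (135.0·9.000 + 10.90·241.0) / 145.9 = 3842/145.9 = 26.33 mg/L.
26.33·exp(−k·t) = 12 → t = ln(26.33/12)/k = 45880 s = 12.74 h.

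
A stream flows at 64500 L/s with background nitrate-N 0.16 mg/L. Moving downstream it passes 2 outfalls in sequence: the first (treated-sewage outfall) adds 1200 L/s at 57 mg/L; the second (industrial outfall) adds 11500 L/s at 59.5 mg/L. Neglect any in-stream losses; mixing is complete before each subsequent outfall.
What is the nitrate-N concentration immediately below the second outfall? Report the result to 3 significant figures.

9.88 mg/L

Outfall 1: combined Q = 65700 L/s; C = (64500·0.1600 + 1200·57.00)/65700 = 1.198 mg/L.
Outfall 2: combined Q = 77200 L/s; C = (65700·1.198 + 11500·59.50)/77200 = 9.883 mg/L.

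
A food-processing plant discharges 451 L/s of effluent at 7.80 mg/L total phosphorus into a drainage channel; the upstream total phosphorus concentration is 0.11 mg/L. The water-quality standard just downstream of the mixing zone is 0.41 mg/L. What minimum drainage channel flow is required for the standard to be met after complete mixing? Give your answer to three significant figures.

Set C_mix = 0.41: (Q·0.1100 + 451.0·7.800) / (Q + 451.0) = 0.41
→ Q = 451.0·(7.800 − 0.41)/(0.41 − 0.1100) = 11110 L/s.

11100 L/s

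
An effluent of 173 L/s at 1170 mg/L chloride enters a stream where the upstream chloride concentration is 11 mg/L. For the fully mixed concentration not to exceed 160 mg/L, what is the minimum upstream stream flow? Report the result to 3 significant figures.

Set C_mix = 160: (Q·11.00 + 173.0·1170) / (Q + 173.0) = 160
→ Q = 173.0·(1170 − 160)/(160 − 11.00) = 1173 L/s.

1170 L/s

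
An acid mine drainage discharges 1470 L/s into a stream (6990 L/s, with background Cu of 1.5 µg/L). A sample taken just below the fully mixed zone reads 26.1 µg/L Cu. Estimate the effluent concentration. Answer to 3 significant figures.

Mass balance: 6990·1.500 + 1470·Cₑ = 8460·26.10
→ Cₑ = (8460·26.10 − 6990·1.500) / 1470 = 143.1 µg/L.

143 µg/L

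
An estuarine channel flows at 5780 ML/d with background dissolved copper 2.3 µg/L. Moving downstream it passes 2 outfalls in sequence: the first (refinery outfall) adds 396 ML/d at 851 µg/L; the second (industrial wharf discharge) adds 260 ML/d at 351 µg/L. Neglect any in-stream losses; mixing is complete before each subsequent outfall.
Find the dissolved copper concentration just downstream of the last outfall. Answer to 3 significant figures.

After outfall 1: Q = 5780 + 396.0 = 6176 ML/d; C = (5780·2.300 + 396.0·851.0)/6176 = 56.72 µg/L.
After outfall 2: Q = 6176 + 260.0 = 6436 ML/d; C = (6176·56.72 + 260.0·351.0)/6436 = 68.61 µg/L.

68.6 µg/L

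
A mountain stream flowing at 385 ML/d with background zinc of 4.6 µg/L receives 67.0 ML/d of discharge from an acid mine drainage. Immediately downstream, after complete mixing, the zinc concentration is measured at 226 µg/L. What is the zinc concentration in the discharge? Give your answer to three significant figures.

1500 µg/L

Mass balance: 385.0·4.600 + 67.00·Cₑ = 452.0·226.0
→ Cₑ = (452.0·226.0 − 385.0·4.600) / 67.00 = 1498 µg/L.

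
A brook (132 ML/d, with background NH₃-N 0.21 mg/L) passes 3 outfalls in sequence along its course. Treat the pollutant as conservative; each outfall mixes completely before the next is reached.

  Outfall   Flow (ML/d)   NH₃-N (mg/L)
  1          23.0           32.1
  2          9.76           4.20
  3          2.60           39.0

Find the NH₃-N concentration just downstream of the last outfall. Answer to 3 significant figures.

5.43 mg/L

After outfall 1: Q = 132.0 + 23.00 = 155.0 ML/d; C = (132.0·0.2100 + 23.00·32.10)/155.0 = 4.942 mg/L.
After outfall 2: Q = 155.0 + 9.760 = 164.8 ML/d; C = (155.0·4.942 + 9.760·4.200)/164.8 = 4.898 mg/L.
After outfall 3: Q = 164.8 + 2.600 = 167.4 ML/d; C = (164.8·4.898 + 2.600·39.00)/167.4 = 5.428 mg/L.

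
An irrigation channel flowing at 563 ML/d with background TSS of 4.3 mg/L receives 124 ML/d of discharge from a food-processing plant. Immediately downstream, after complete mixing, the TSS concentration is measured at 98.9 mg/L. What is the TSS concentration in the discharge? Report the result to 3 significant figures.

528 mg/L

Mass balance: 563.0·4.300 + 124.0·Cₑ = 687.0·98.90
→ Cₑ = (687.0·98.90 − 563.0·4.300) / 124.0 = 528.4 mg/L.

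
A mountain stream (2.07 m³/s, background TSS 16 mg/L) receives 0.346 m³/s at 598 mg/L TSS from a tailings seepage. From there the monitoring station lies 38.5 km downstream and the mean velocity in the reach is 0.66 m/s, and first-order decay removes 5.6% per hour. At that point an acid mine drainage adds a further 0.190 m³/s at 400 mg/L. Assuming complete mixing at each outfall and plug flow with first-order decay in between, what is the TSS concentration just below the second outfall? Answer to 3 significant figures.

65.4 mg/L

Flow-weighted average: C = (2.070·16.00 + 0.3460·598.0) / 2.416 = 240.0/2.416 = 99.35 mg/L; combined flow 2.416 m³/s.
Travel time t = 38.5·1000 / 0.66 = 58330 s = 16.20 h.
5.6%/h lost → k = −ln(1 − 0.056) = 0.05763 h⁻¹.
First-order decay: C = 99.35·exp(−k·t) = 99.35·0.3931 = 39.05 mg/L.
Second outfall: C = (2.416·39.05 + 0.1900·400.0)/2.606 = 65.37 mg/L.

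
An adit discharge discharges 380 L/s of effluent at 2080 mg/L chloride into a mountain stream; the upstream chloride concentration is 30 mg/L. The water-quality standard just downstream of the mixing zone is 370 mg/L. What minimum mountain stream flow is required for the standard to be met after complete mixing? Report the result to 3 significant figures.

1910 L/s

Set C_mix = 370: (Q·30.00 + 380.0·2080) / (Q + 380.0) = 370
→ Q = 380.0·(2080 − 370)/(370 − 30.00) = 1911 L/s.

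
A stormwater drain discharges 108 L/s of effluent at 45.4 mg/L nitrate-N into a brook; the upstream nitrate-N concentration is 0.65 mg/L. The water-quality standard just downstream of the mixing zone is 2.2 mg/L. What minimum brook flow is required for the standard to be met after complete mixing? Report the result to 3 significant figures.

Set C_mix = 2.2: (Q·0.6500 + 108.0·45.40) / (Q + 108.0) = 2.2
→ Q = 108.0·(45.40 − 2.2)/(2.2 − 0.6500) = 3010 L/s.

3010 L/s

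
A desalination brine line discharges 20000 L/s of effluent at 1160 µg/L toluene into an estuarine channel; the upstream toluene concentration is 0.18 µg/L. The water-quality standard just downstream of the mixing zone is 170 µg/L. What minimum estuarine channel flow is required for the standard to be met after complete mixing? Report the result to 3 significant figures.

Set C_mix = 170: (Q·0.1800 + 20000·1160) / (Q + 20000) = 170
→ Q = 20000·(1160 − 170)/(170 − 0.1800) = 116600 L/s.

117000 L/s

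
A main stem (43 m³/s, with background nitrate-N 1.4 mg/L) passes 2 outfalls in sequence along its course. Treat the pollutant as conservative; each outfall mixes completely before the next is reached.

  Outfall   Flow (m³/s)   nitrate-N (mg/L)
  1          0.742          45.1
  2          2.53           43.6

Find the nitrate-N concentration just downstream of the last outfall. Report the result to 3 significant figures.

4.41 mg/L

After outfall 1: Q = 43.00 + 0.7420 = 43.74 m³/s; C = (43.00·1.400 + 0.7420·45.10)/43.74 = 2.141 mg/L.
After outfall 2: Q = 43.74 + 2.530 = 46.27 m³/s; C = (43.74·2.141 + 2.530·43.60)/46.27 = 4.408 mg/L.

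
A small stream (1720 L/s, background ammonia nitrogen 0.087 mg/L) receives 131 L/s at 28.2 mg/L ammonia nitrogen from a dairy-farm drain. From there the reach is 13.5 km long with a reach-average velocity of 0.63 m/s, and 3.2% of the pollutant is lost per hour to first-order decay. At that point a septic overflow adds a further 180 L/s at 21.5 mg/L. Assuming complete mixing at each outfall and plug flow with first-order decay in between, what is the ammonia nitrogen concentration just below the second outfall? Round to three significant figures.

Mass balance: C = (1720·0.08700 + 131.0·28.20) / 1851 = 3844/1851 = 2.077 mg/L; combined flow 1851 L/s.
Travel time t = 13.5·1000 / 0.63 = 21430 s = 5.952 h.
3.2%/h lost → k = −ln(1 − 0.032) = 0.03252 h⁻¹.
First-order decay: C = 2.077·exp(−k·t) = 2.077·0.8240 = 1.711 mg/L.
At the second outfall, C = (1851·1.711 + 180.0·21.50) / (1851 + 180.0) = 3.465 mg/L.

3.46 mg/L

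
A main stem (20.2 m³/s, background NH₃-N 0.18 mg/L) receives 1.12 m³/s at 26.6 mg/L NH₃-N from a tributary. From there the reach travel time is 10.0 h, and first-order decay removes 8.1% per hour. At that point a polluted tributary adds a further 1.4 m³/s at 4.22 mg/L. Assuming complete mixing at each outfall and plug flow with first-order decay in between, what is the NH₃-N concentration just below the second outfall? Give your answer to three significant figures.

After mixing, C = (20.20·0.1800 + 1.120·26.60) / 21.32 = 33.43/21.32 = 1.568 mg/L; combined flow 21.32 m³/s.
8.1%/h lost → k = −ln(1 − 0.081) = 0.08447 h⁻¹.
First-order decay: C = 1.568·exp(−k·t) = 1.568·0.4297 = 0.6737 mg/L.
Second outfall: C = (21.32·0.6737 + 1.400·4.220)/22.72 = 0.8922 mg/L.

0.892 mg/L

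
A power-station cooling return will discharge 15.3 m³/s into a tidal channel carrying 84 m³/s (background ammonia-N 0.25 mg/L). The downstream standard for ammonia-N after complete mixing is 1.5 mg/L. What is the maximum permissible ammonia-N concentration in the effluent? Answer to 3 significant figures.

At the limit, (Qr·Cr + Qe·Cₑ)/(Qr + Qe) = 1.5:
Cₑ = (99.30·1.5 − 84.00·0.2500) / 15.30 = 8.363 mg/L.

8.36 mg/L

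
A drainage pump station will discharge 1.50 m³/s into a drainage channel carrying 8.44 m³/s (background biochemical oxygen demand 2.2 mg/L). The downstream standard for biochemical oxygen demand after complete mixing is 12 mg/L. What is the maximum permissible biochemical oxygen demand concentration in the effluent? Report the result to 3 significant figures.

At the limit, (Qr·Cr + Qe·Cₑ)/(Qr + Qe) = 12:
Cₑ = (9.940·12 − 8.440·2.200) / 1.500 = 67.14 mg/L.

67.1 mg/L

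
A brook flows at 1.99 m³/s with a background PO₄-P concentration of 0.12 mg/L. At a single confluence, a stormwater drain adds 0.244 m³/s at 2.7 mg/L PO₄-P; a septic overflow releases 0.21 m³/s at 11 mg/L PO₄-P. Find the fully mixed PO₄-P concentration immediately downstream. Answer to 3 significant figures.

1.31 mg/L

Mass balance: C = (1.990·0.1200 + 0.2440·2.700 + 0.2100·11.00) / 2.444 = 3.208/2.444 = 1.312 mg/L.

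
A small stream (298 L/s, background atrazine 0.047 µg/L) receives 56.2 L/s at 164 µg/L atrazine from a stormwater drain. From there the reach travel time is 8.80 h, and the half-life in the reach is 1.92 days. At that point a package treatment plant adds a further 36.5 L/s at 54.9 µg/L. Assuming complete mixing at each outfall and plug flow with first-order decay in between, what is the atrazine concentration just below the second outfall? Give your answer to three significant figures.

25.8 µg/L

Flow-weighted average: C = (298.0·0.04700 + 56.20·164.0) / 354.2 = 9231/354.2 = 26.06 µg/L; combined flow 354.2 L/s.
Half-life 1.92 d → k = ln 2 / 1.92 = 0.3610 d⁻¹.
First-order decay: C = 26.06·exp(−k·t) = 26.06·0.8760 = 22.83 µg/L.
At the second outfall, C = (354.2·22.83 + 36.50·54.90) / (354.2 + 36.50) = 25.83 µg/L.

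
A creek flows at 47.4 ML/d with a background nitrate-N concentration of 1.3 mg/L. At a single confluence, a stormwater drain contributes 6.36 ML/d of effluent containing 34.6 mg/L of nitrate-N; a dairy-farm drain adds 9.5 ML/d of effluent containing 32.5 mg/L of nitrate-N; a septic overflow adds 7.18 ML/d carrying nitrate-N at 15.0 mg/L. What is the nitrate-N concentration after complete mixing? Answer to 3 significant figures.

9.91 mg/L

Flow-weighted average: C = (47.40·1.300 + 6.360·34.60 + 9.500·32.50 + 7.180·15.00) / 70.44 = 698.1/70.44 = 9.911 mg/L.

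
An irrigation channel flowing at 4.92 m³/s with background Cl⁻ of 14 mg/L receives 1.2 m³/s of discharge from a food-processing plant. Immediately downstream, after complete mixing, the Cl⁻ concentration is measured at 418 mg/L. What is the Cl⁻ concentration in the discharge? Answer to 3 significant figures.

2070 mg/L

Mass balance: 4.920·14.00 + 1.200·Cₑ = 6.120·418.0
→ Cₑ = (6.120·418.0 − 4.920·14.00) / 1.200 = 2074 mg/L.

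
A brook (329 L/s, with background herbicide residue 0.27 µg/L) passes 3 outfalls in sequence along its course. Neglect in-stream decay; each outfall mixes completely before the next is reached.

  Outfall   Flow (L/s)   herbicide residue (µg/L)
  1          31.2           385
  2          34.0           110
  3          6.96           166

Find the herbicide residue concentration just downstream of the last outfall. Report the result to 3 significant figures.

Below outfall 1: Q → 360.2 L/s, C = (329.0·0.2700 + 31.20·385.0)/360.2 = 33.59 µg/L.
Below outfall 2: Q → 394.2 L/s, C = (360.2·33.59 + 34.00·110.0)/394.2 = 40.18 µg/L.
Below outfall 3: Q → 401.2 L/s, C = (394.2·40.18 + 6.960·166.0)/401.2 = 42.37 µg/L.

42.4 µg/L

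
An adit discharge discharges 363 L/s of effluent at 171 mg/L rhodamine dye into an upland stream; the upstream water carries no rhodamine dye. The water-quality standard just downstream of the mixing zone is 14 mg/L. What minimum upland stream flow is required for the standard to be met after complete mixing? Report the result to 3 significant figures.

Set C_mix = 14: (Q·0 + 363.0·171.0) / (Q + 363.0) = 14
→ Q = 363.0·(171.0 − 14)/(14 − 0) = 4071 L/s.

4070 L/s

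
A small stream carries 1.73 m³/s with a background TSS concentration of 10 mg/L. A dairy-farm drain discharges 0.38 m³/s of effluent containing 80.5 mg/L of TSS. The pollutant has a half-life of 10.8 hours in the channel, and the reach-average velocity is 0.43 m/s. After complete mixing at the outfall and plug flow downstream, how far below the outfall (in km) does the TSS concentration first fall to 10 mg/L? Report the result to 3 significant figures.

Flow-weighted average: C = (1.730·10.00 + 0.3800·80.50) / 2.110 = 47.89/2.110 = 22.70 mg/L.
Half-life 10.8 h → k = ln 2 / 10.8 = 0.06418 h⁻¹ = 1.540 d⁻¹.
Set 22.70·exp(−k·t) = 10 → t = ln(22.70/10)/k = 45970 s = 12.77 h.
Distance = v·t = 0.43·45970 = 19770 m = 19.77 km.

19.8 km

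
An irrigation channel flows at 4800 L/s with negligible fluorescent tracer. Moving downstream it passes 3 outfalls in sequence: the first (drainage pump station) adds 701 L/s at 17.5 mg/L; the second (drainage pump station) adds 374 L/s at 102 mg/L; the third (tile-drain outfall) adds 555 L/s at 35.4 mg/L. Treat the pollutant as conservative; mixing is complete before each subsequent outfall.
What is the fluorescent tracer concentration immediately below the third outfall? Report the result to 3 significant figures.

10.9 mg/L

Outfall 1: combined Q = 5501 L/s; C = (4800·0 + 701.0·17.50)/5501 = 2.230 mg/L.
Outfall 2: combined Q = 5875 L/s; C = (5501·2.230 + 374.0·102.0)/5875 = 8.581 mg/L.
Outfall 3: combined Q = 6430 L/s; C = (5875·8.581 + 555.0·35.40)/6430 = 10.90 mg/L.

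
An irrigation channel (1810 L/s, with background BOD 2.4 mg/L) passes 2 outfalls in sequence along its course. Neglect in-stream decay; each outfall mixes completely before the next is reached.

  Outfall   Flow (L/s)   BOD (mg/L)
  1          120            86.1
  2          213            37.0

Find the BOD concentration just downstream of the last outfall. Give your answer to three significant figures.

Outfall 1: combined Q = 1930 L/s; C = (1810·2.400 + 120.0·86.10)/1930 = 7.604 mg/L.
Outfall 2: combined Q = 2143 L/s; C = (1930·7.604 + 213.0·37.00)/2143 = 10.53 mg/L.

10.5 mg/L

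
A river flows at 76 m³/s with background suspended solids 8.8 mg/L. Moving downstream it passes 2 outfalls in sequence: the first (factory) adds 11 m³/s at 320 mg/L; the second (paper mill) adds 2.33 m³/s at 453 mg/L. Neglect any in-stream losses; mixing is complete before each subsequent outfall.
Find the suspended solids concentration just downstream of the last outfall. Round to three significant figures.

Outfall 1: combined Q = 87.00 m³/s; C = (76.00·8.800 + 11.00·320.0)/87.00 = 48.15 mg/L.
Outfall 2: combined Q = 89.33 m³/s; C = (87.00·48.15 + 2.330·453.0)/89.33 = 58.71 mg/L.

58.7 mg/L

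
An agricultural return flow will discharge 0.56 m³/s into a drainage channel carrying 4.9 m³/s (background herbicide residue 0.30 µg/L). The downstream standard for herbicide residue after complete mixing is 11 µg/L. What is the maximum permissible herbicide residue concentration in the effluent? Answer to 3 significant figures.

At the limit, (Qr·Cr + Qe·Cₑ)/(Qr + Qe) = 11:
Cₑ = (5.460·11 − 4.900·0.3000) / 0.5600 = 104.6 µg/L.

105 µg/L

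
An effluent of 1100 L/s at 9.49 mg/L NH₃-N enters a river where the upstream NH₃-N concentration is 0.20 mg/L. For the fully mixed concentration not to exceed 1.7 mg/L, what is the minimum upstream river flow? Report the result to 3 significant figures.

Set C_mix = 1.7: (Q·0.2000 + 1100·9.490) / (Q + 1100) = 1.7
→ Q = 1100·(9.490 − 1.7)/(1.7 − 0.2000) = 5713 L/s.

5710 L/s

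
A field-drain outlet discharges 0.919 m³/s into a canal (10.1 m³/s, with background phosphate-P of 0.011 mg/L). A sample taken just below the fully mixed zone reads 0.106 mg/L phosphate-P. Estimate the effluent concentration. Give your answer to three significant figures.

Mass balance: 10.10·0.01100 + 0.9190·Cₑ = 11.02·0.1060
→ Cₑ = (11.02·0.1060 − 10.10·0.01100) / 0.9190 = 1.150 mg/L.

1.15 mg/L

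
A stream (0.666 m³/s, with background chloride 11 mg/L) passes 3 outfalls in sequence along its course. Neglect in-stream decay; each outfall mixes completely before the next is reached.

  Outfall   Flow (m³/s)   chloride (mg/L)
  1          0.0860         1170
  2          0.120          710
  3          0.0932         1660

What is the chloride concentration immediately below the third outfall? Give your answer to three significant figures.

360 mg/L

After outfall 1: Q = 0.6660 + 0.08600 = 0.7520 m³/s; C = (0.6660·11.00 + 0.08600·1170)/0.7520 = 143.5 mg/L.
After outfall 2: Q = 0.7520 + 0.1200 = 0.8720 m³/s; C = (0.7520·143.5 + 0.1200·710.0)/0.8720 = 221.5 mg/L.
After outfall 3: Q = 0.8720 + 0.09320 = 0.9652 m³/s; C = (0.8720·221.5 + 0.09320·1660)/0.9652 = 360.4 mg/L.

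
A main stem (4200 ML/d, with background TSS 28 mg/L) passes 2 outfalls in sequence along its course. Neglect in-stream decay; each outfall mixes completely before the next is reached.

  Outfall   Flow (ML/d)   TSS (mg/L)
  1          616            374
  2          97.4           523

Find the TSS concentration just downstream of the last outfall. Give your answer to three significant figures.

After outfall 1: Q = 4200 + 616.0 = 4816 ML/d; C = (4200·28.00 + 616.0·374.0)/4816 = 72.26 mg/L.
After outfall 2: Q = 4816 + 97.40 = 4913 ML/d; C = (4816·72.26 + 97.40·523.0)/4913 = 81.19 mg/L.

81.2 mg/L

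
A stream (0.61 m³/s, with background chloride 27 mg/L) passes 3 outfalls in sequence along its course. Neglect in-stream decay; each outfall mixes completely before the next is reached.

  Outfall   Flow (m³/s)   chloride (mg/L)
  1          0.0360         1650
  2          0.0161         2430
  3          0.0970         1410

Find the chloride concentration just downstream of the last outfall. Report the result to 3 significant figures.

332 mg/L

Outfall 1: combined Q = 0.6460 m³/s; C = (0.6100·27.00 + 0.03600·1650)/0.6460 = 117.4 mg/L.
Outfall 2: combined Q = 0.6621 m³/s; C = (0.6460·117.4 + 0.01610·2430)/0.6621 = 173.7 mg/L.
Outfall 3: combined Q = 0.7591 m³/s; C = (0.6621·173.7 + 0.09700·1410)/0.7591 = 331.7 mg/L.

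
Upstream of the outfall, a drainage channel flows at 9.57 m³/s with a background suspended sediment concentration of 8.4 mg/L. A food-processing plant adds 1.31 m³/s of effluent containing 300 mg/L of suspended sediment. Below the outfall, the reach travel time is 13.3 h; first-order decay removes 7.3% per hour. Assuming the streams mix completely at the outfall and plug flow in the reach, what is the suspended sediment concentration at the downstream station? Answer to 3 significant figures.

15.9 mg/L

Mixed concentration C = ΣQC/ΣQ = (9.570·8.400 + 1.310·300.0) / 10.88 = 473.4/10.88 = 43.51 mg/L.
7.3%/h lost → k = −ln(1 − 0.073) = 0.07580 h⁻¹.
After decay, C = 43.51 × e^(−kt) = 43.51 × 0.3649 = 15.88 mg/L.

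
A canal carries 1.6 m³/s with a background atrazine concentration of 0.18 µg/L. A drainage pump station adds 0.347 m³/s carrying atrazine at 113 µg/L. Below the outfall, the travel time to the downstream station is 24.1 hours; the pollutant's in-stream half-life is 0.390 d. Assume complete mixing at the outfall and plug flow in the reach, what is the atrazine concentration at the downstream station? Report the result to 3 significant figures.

3.41 µg/L

Conservation of mass: C = (1.600·0.1800 + 0.3470·113.0) / 1.947 = 39.50/1.947 = 20.29 µg/L.
Half-life 0.390 d → k = ln 2 / 0.390 = 1.777 d⁻¹.
Decay over the reach: 20.29·exp(−kt) = 20.29·0.1678 = 3.405 µg/L.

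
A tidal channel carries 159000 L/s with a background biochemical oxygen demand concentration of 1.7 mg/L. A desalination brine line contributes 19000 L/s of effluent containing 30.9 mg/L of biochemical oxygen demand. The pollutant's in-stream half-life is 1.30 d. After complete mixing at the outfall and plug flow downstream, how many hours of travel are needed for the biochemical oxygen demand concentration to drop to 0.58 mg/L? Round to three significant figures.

After mixing, C = (159000·1.700 + 19000·30.90) / 178000 = 857400/178000 = 4.817 mg/L.
Half-life 1.30 d → k = ln 2 / 1.30 = 0.5332 d⁻¹.
4.817·exp(−k·t) = 0.58 → t = ln(4.817/0.58)/k = 343000 s = 95.28 h.

95.3 h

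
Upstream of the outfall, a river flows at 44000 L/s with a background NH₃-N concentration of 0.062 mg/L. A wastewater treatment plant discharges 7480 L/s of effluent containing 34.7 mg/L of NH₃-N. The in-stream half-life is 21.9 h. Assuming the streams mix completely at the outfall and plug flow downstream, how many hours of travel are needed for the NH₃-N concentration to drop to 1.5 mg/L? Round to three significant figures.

Mixed concentration C = ΣQC/ΣQ = (44000·0.06200 + 7480·34.70) / 51480 = 262300/51480 = 5.095 mg/L.
Half-life 21.9 h → k = ln 2 / 21.9 = 0.03165 h⁻¹ = 0.7596 d⁻¹.
5.095·exp(−k·t) = 1.5 → t = ln(5.095/1.5)/k = 139100 s = 38.63 h.

38.6 h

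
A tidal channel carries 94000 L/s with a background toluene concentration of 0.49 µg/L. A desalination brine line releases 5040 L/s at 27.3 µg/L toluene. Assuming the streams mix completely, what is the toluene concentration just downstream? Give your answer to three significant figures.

After mixing, C = (94000·0.4900 + 5040·27.30) / 99040 = 183700/99040 = 1.854 µg/L.

1.85 µg/L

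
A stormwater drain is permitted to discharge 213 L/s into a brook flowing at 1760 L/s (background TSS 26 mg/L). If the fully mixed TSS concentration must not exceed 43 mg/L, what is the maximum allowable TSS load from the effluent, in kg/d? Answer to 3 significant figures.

Mass balance at the limit: 1760·26.00 + 213.0·Cₑ = 1973·43 → Cₑ = 183.5 mg/L.
213.0 L/s = 0.2130 m³/s. Load = 0.2130 m³/s × 183.5 g/m³ × 86 400 s/d = 3376 kg/d.

3380 kg/d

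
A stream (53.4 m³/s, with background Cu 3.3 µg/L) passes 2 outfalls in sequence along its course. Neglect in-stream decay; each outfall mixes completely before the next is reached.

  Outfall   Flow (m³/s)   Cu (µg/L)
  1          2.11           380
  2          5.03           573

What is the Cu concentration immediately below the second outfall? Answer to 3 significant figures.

After outfall 1: Q = 53.40 + 2.110 = 55.51 m³/s; C = (53.40·3.300 + 2.110·380.0)/55.51 = 17.62 µg/L.
After outfall 2: Q = 55.51 + 5.030 = 60.54 m³/s; C = (55.51·17.62 + 5.030·573.0)/60.54 = 63.76 µg/L.

63.8 µg/L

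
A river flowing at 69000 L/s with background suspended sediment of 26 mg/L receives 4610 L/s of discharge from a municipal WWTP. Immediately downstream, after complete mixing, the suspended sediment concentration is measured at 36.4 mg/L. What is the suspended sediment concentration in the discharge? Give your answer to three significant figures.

192 mg/L

Mass balance: 69000·26.00 + 4610·Cₑ = 73610·36.40
→ Cₑ = (73610·36.40 − 69000·26.00) / 4610 = 192.1 mg/L.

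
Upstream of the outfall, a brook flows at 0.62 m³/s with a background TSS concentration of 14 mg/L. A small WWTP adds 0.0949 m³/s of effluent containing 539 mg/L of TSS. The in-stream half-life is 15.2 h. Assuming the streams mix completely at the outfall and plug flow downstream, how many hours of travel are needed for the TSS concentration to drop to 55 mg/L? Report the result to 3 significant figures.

9.21 h

Mass balance: C = (0.6200·14.00 + 0.09490·539.0) / 0.7149 = 59.83/0.7149 = 83.69 mg/L.
Half-life 15.2 h → k = ln 2 / 15.2 = 0.04560 h⁻¹ = 1.094 d⁻¹.
83.69·exp(−k·t) = 55 → t = ln(83.69/55)/k = 33140 s = 9.206 h.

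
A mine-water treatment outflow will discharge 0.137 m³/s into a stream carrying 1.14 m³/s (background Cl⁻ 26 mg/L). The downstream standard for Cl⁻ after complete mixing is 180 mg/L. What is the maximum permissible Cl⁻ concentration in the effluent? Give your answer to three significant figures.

At the limit, (Qr·Cr + Qe·Cₑ)/(Qr + Qe) = 180:
Cₑ = (1.277·180 − 1.140·26.00) / 0.1370 = 1461 mg/L.

1460 mg/L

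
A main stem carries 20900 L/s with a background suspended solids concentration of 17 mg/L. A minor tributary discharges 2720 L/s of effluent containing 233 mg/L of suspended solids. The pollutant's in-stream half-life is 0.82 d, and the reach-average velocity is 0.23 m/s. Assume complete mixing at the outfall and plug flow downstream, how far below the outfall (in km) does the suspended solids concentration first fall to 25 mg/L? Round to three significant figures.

12.1 km

Conservation of mass: C = (20900·17.00 + 2720·233.0) / 23620 = 989100/23620 = 41.87 mg/L.
Half-life 0.82 d → k = ln 2 / 0.82 = 0.8453 d⁻¹.
Set 41.87·exp(−k·t) = 25 → t = ln(41.87/25)/k = 52720 s = 14.64 h.
Distance = v·t = 0.23·52720 = 12130 m = 12.13 km.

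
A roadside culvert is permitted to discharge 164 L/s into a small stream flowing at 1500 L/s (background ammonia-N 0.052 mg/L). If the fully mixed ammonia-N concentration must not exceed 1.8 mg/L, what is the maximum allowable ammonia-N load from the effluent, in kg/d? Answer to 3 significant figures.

Mass balance at the limit: 1500·0.05200 + 164.0·Cₑ = 1664·1.8 → Cₑ = 17.79 mg/L.
164.0 L/s = 0.1640 m³/s. Load = 0.1640 m³/s × 17.79 g/m³ × 86 400 s/d = 252.0 kg/d.

252 kg/d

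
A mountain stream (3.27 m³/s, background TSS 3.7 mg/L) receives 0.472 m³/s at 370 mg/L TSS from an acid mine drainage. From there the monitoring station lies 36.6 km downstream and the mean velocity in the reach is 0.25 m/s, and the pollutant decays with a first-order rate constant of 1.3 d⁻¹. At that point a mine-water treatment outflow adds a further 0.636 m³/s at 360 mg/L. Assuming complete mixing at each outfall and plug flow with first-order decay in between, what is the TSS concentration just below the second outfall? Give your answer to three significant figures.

Mixed concentration C = ΣQC/ΣQ = (3.270·3.700 + 0.4720·370.0) / 3.742 = 186.7/3.742 = 49.90 mg/L; combined flow 3.742 m³/s.
Travel time t = 36.6·1000 / 0.25 = 146400 s = 40.67 h.
First-order decay: C = 49.90·exp(−k·t) = 49.90·0.1105 = 5.514 mg/L.
Second outfall: C = (3.742·5.514 + 0.6360·360.0)/4.378 = 57.01 mg/L.

57.0 mg/L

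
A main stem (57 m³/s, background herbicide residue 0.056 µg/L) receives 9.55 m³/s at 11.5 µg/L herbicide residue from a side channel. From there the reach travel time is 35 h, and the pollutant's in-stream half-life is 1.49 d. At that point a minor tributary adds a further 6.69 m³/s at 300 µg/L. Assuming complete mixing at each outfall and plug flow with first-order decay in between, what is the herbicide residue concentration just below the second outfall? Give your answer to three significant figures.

28.2 µg/L

Conservation of mass: C = (57.00·0.05600 + 9.550·11.50) / 66.55 = 113.0/66.55 = 1.698 µg/L; combined flow 66.55 m³/s.
Half-life 1.49 d → k = ln 2 / 1.49 = 0.4652 d⁻¹.
Applying C = C₀e^(−kt): 1.698 × 0.5074 = 0.8617 µg/L.
At the second outfall, C = (66.55·0.8617 + 6.690·300.0) / (66.55 + 6.690) = 28.19 µg/L.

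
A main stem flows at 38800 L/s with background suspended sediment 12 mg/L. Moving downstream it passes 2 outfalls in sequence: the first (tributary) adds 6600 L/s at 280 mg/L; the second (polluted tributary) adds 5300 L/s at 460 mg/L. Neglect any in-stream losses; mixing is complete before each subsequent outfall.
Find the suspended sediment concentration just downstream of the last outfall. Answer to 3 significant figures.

93.7 mg/L

After outfall 1: Q = 38800 + 6600 = 45400 L/s; C = (38800·12.00 + 6600·280.0)/45400 = 50.96 mg/L.
After outfall 2: Q = 45400 + 5300 = 50700 L/s; C = (45400·50.96 + 5300·460.0)/50700 = 93.72 mg/L.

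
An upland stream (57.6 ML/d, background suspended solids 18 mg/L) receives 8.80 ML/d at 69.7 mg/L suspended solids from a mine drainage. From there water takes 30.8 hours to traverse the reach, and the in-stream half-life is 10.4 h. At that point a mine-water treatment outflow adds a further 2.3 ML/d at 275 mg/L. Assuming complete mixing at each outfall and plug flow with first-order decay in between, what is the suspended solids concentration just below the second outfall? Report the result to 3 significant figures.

12.3 mg/L

Conservation of mass: C = (57.60·18.00 + 8.800·69.70) / 66.40 = 1650/66.40 = 24.85 mg/L; combined flow 66.40 ML/d.
Half-life 10.4 h → k = ln 2 / 10.4 = 0.06665 h⁻¹ = 1.600 d⁻¹.
Decay over the reach: 24.85·exp(−kt) = 24.85·0.1284 = 3.190 mg/L.
Second outfall: C = (66.40·3.190 + 2.300·275.0)/68.70 = 12.29 mg/L.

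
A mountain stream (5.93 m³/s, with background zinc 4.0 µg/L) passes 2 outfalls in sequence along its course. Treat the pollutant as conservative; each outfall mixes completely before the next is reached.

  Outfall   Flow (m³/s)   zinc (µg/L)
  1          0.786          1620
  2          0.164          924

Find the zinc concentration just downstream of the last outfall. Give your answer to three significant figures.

211 µg/L

Outfall 1: combined Q = 6.716 m³/s; C = (5.930·4.000 + 0.7860·1620)/6.716 = 193.1 µg/L.
Outfall 2: combined Q = 6.880 m³/s; C = (6.716·193.1 + 0.1640·924.0)/6.880 = 210.5 µg/L.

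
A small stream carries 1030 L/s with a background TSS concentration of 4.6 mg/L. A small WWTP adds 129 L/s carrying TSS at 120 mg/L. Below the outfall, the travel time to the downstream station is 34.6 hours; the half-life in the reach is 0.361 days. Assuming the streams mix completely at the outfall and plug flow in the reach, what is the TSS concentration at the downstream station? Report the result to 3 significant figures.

1.10 mg/L

Flow-weighted average: C = (1030·4.600 + 129.0·120.0) / 1159 = 20220/1159 = 17.44 mg/L.
Half-life 0.361 d → k = ln 2 / 0.361 = 1.920 d⁻¹.
After decay, C = 17.44 × e^(−kt) = 17.44 × 0.06278 = 1.095 mg/L.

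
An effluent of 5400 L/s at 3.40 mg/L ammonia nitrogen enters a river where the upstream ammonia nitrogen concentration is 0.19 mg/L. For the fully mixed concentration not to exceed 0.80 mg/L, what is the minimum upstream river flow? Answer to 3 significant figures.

Set C_mix = 0.80: (Q·0.1900 + 5400·3.400) / (Q + 5400) = 0.80
→ Q = 5400·(3.400 − 0.80)/(0.80 − 0.1900) = 23020 L/s.

23000 L/s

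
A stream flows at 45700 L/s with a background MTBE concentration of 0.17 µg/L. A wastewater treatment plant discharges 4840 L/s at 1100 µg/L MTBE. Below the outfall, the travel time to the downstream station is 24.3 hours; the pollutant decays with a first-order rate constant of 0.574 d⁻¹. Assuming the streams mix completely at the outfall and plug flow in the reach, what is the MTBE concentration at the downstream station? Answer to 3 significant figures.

59.0 µg/L

After mixing, C = (45700·0.1700 + 4840·1100) / 50540 = 5332000/50540 = 105.5 µg/L.
Decay over the reach: 105.5·exp(−kt) = 105.5·0.5592 = 59.00 µg/L.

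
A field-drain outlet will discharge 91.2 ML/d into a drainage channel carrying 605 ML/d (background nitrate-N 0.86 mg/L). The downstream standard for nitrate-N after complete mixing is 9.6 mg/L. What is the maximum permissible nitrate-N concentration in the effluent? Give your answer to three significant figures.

67.6 mg/L

At the limit, (Qr·Cr + Qe·Cₑ)/(Qr + Qe) = 9.6:
Cₑ = (696.2·9.6 − 605.0·0.8600) / 91.20 = 67.58 mg/L.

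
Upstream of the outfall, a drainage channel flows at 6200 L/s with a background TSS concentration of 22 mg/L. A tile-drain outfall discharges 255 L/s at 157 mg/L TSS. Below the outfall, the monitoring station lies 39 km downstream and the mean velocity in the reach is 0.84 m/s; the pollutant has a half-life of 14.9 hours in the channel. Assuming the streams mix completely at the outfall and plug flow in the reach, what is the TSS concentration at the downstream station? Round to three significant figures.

15.0 mg/L

Mass balance: C = (6200·22.00 + 255.0·157.0) / 6455 = 176400/6455 = 27.33 mg/L.
Travel time t = 39·1000 / 0.84 = 46430 s = 12.90 h.
Half-life 14.9 h → k = ln 2 / 14.9 = 0.04652 h⁻¹ = 1.116 d⁻¹.
Applying C = C₀e^(−kt): 27.33 × 0.5488 = 15.00 mg/L.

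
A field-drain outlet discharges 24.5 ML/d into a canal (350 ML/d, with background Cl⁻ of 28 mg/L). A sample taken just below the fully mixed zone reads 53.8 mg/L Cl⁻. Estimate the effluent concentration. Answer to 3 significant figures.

422 mg/L

Mass balance: 350.0·28.00 + 24.50·Cₑ = 374.5·53.80
→ Cₑ = (374.5·53.80 − 350.0·28.00) / 24.50 = 422.4 mg/L.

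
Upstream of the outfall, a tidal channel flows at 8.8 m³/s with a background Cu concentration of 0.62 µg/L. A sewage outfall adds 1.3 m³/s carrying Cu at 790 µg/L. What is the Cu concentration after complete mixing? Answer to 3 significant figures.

After mixing, C = (8.800·0.6200 + 1.300·790.0) / 10.10 = 1032/10.10 = 102.2 µg/L.

102 µg/L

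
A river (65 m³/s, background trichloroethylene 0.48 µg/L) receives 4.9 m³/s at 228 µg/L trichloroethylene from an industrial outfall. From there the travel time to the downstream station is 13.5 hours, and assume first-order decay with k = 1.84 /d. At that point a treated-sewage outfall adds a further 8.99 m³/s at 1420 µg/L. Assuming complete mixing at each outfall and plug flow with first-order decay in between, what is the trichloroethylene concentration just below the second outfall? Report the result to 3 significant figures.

167 µg/L

Flow-weighted average: C = (65.00·0.4800 + 4.900·228.0) / 69.90 = 1148/69.90 = 16.43 µg/L; combined flow 69.90 m³/s.
Applying C = C₀e^(−kt): 16.43 × 0.3552 = 5.836 µg/L.
At the second outfall, C = (69.90·5.836 + 8.990·1420) / (69.90 + 8.990) = 167.0 µg/L.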